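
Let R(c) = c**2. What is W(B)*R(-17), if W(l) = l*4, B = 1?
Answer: 1156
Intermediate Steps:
W(l) = 4*l
W(B)*R(-17) = (4*1)*(-17)**2 = 4*289 = 1156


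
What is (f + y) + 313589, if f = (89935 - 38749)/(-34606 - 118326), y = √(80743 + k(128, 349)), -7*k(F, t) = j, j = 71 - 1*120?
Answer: 23978870881/76466 + 5*√3230 ≈ 3.1387e+5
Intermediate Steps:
j = -49 (j = 71 - 120 = -49)
k(F, t) = 7 (k(F, t) = -⅐*(-49) = 7)
y = 5*√3230 (y = √(80743 + 7) = √80750 = 5*√3230 ≈ 284.17)
f = -25593/76466 (f = 51186/(-152932) = 51186*(-1/152932) = -25593/76466 ≈ -0.33470)
(f + y) + 313589 = (-25593/76466 + 5*√3230) + 313589 = 23978870881/76466 + 5*√3230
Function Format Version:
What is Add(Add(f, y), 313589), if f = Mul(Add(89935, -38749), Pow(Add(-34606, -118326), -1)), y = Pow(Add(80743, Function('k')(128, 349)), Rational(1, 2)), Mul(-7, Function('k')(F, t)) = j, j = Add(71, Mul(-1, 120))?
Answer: Add(Rational(23978870881, 76466), Mul(5, Pow(3230, Rational(1, 2)))) ≈ 3.1387e+5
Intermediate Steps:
j = -49 (j = Add(71, -120) = -49)
Function('k')(F, t) = 7 (Function('k')(F, t) = Mul(Rational(-1, 7), -49) = 7)
y = Mul(5, Pow(3230, Rational(1, 2))) (y = Pow(Add(80743, 7), Rational(1, 2)) = Pow(80750, Rational(1, 2)) = Mul(5, Pow(3230, Rational(1, 2))) ≈ 284.17)
f = Rational(-25593, 76466) (f = Mul(51186, Pow(-152932, -1)) = Mul(51186, Rational(-1, 152932)) = Rational(-25593, 76466) ≈ -0.33470)
Add(Add(f, y), 313589) = Add(Add(Rational(-25593, 76466), Mul(5, Pow(3230, Rational(1, 2)))), 313589) = Add(Rational(23978870881, 76466), Mul(5, Pow(3230, Rational(1, 2))))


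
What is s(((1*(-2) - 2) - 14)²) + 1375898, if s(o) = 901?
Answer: 1376799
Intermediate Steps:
s(((1*(-2) - 2) - 14)²) + 1375898 = 901 + 1375898 = 1376799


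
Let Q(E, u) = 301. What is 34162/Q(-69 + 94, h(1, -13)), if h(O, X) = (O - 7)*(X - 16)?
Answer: 34162/301 ≈ 113.49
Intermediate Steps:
h(O, X) = (-16 + X)*(-7 + O) (h(O, X) = (-7 + O)*(-16 + X) = (-16 + X)*(-7 + O))
34162/Q(-69 + 94, h(1, -13)) = 34162/301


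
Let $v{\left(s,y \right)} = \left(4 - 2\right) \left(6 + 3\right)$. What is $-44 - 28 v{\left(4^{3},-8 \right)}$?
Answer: $-548$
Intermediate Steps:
$v{\left(s,y \right)} = 18$ ($v{\left(s,y \right)} = 2 \cdot 9 = 18$)
$-44 - 28 v{\left(4^{3},-8 \right)} = -44 - 504 = -548$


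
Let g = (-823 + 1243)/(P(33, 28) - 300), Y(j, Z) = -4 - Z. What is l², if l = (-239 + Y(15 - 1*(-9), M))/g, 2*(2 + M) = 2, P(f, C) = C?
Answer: 270799936/11025 ≈ 24562.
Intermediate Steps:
M = -1 (M = -2 + (½)*2 = -2 + 1 = -1)
g = -105/68 (g = (-823 + 1243)/(28 - 300) = 420/(-272) = 420*(-1/272) = -105/68 ≈ -1.5441)
l = 16456/105 (l = (-239 + (-4 - 1*(-1)))/(-105/68) = (-239 + (-4 + 1))*(-68/105) = (-239 - 3)*(-68/105) = -242*(-68/105) = 16456/105 ≈ 156.72)
l² = (16456/105)² = 270799936/11025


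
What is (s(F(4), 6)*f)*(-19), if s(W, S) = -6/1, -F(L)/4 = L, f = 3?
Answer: 342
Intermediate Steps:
F(L) = -4*L
s(W, S) = -6 (s(W, S) = -6*1 = -6)
(s(F(4), 6)*f)*(-19) = -6*3*(-19) = -18*(-19) = 342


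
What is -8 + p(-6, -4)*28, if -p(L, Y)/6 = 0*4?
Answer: -8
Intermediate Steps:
p(L, Y) = 0 (p(L, Y) = -0*4 = -6*0 = 0)
-8 + p(-6, -4)*28 = -8 + 0*28 = -8 + 0 = -8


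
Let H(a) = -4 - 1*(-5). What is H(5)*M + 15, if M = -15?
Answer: 0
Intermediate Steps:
H(a) = 1 (H(a) = -4 + 5 = 1)
H(5)*M + 15 = 1*(-15) + 15 = -15 + 15 = 0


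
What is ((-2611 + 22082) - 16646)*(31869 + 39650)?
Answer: 202041175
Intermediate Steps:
((-2611 + 22082) - 16646)*(31869 + 39650) = (19471 - 16646)*71519 = 2825*71519 = 202041175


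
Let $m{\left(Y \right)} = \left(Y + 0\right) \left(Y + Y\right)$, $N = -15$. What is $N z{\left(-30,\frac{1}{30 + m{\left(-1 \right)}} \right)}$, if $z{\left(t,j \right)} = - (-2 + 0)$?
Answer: $-30$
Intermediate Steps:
$m{\left(Y \right)} = 2 Y^{2}$ ($m{\left(Y \right)} = Y 2 Y = 2 Y^{2}$)
$z{\left(t,j \right)} = 2$ ($z{\left(t,j \right)} = \left(-1\right) \left(-2\right) = 2$)
$N z{\left(-30,\frac{1}{30 + m{\left(-1 \right)}} \right)} = \left(-15\right) 2 = -30$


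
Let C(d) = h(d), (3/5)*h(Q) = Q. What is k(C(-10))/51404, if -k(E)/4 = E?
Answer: 50/38553 ≈ 0.0012969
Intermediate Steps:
h(Q) = 5*Q/3
C(d) = 5*d/3
k(E) = -4*E
k(C(-10))/51404 = -20*(-10)/3/51404 = -4*(-50/3)*(1/51404) = (200/3)*(1/51404) = 50/38553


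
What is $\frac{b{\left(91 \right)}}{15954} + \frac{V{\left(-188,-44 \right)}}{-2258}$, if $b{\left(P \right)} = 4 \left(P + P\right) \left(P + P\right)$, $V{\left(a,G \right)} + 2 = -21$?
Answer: $\frac{149771455}{18012066} \approx 8.3151$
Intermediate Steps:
$V{\left(a,G \right)} = -23$ ($V{\left(a,G \right)} = -2 - 21 = -23$)
$b{\left(P \right)} = 16 P^{2}$ ($b{\left(P \right)} = 4 \cdot 2 P 2 P = 4 \cdot 4 P^{2} = 16 P^{2}$)
$\frac{b{\left(91 \right)}}{15954} + \frac{V{\left(-188,-44 \right)}}{-2258} = \frac{16 \cdot 91^{2}}{15954} - \frac{23}{-2258} = 16 \cdot 8281 \cdot \frac{1}{15954} - - \frac{23}{2258} = 132496 \cdot \frac{1}{15954} + \frac{23}{2258} = \frac{66248}{7977} + \frac{23}{2258} = \frac{149771455}{18012066}$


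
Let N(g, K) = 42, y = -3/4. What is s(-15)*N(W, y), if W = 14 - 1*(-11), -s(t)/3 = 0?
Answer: 0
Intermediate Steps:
s(t) = 0 (s(t) = -3*0 = 0)
W = 25 (W = 14 + 11 = 25)
y = -¾ (y = -3*¼ = -¾ ≈ -0.75000)
s(-15)*N(W, y) = 0*42 = 0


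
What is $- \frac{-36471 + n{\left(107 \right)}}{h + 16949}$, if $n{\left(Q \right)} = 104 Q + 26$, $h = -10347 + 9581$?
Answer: $\frac{25317}{16183} \approx 1.5644$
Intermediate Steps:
$h = -766$
$n{\left(Q \right)} = 26 + 104 Q$
$- \frac{-36471 + n{\left(107 \right)}}{h + 16949} = - \frac{-36471 + \left(26 + 104 \cdot 107\right)}{-766 + 16949} = - \frac{-36471 + \left(26 + 11128\right)}{16183} = - \frac{-36471 + 11154}{16183} = - \frac{-25317}{16183} = \left(-1\right) \left(- \frac{25317}{16183}\right) = \frac{25317}{16183}$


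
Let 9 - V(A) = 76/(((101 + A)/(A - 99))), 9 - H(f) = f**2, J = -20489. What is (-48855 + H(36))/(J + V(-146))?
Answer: 225639/94022 ≈ 2.3999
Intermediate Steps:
H(f) = 9 - f**2
V(A) = 9 - 76*(-99 + A)/(101 + A) (V(A) = 9 - 76/((101 + A)/(A - 99)) = 9 - 76/((101 + A)/(-99 + A)) = 9 - 76*(-99 + A)/(101 + A))
(-48855 + H(36))/(J + V(-146)) = (-48855 + (9 - 1*36**2))/(-20489 + (8433 - 67*(-146))/(101 - 146)) = (-48855 + (9 - 1*1296))/(-20489 + (8433 + 9782)/(-45)) = (-48855 + (9 - 1296))/(-20489 - 1/45*18215) = (-48855 - 1287)/(-20489 - 3643/9) = -50142/(-188044/9) = -50142*(-9/188044) = 225639/94022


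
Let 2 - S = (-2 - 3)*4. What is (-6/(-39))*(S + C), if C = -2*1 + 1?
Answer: 42/13 ≈ 3.2308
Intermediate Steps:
S = 22 (S = 2 - (-2 - 3)*4 = 2 - (-5)*4 = 2 - 1*(-20) = 2 + 20 = 22)
C = -1 (C = -2 + 1 = -1)
(-6/(-39))*(S + C) = (-6/(-39))*(22 - 1) = -6*(-1/39)*21 = (2/13)*21 = 42/13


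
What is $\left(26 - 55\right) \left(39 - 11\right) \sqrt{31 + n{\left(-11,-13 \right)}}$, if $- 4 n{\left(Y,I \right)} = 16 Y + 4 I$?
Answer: $- 1624 \sqrt{22} \approx -7617.2$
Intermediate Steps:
$n{\left(Y,I \right)} = - I - 4 Y$ ($n{\left(Y,I \right)} = - \frac{16 Y + 4 I}{4} = - \frac{4 I + 16 Y}{4} = - I - 4 Y$)
$\left(26 - 55\right) \left(39 - 11\right) \sqrt{31 + n{\left(-11,-13 \right)}} = \left(26 - 55\right) \left(39 - 11\right) \sqrt{31 - -57} = \left(-29\right) 28 \sqrt{31 + \left(13 + 44\right)} = - 812 \sqrt{31 + 57} = - 812 \sqrt{88} = - 812 \cdot 2 \sqrt{22} = - 1624 \sqrt{22}$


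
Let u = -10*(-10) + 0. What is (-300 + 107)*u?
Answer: -19300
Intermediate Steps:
u = 100 (u = 100 + 0 = 100)
(-300 + 107)*u = (-300 + 107)*100 = -193*100 = -19300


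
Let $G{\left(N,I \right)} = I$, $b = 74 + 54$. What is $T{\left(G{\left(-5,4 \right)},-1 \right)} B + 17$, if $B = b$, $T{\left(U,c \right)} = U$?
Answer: $529$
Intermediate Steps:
$b = 128$
$B = 128$
$T{\left(G{\left(-5,4 \right)},-1 \right)} B + 17 = 4 \cdot 128 + 17 = 512 + 17 = 529$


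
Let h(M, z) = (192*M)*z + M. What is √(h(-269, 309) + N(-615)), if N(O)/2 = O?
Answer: I*√15960731 ≈ 3995.1*I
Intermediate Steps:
N(O) = 2*O
h(M, z) = M + 192*M*z (h(M, z) = 192*M*z + M = M + 192*M*z)
√(h(-269, 309) + N(-615)) = √(-269*(1 + 192*309) + 2*(-615)) = √(-269*(1 + 59328) - 1230) = √(-269*59329 - 1230) = √(-15959501 - 1230) = √(-15960731) = I*√15960731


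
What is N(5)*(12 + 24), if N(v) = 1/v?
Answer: 36/5 ≈ 7.2000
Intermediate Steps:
N(5)*(12 + 24) = (12 + 24)/5 = (⅕)*36 = 36/5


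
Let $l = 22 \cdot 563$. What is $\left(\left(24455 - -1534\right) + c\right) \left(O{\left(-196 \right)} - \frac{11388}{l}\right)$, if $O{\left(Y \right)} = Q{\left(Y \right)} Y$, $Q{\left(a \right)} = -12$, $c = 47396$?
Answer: $\frac{1068503359170}{6193} \approx 1.7253 \cdot 10^{8}$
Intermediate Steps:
$O{\left(Y \right)} = - 12 Y$
$l = 12386$
$\left(\left(24455 - -1534\right) + c\right) \left(O{\left(-196 \right)} - \frac{11388}{l}\right) = \left(\left(24455 - -1534\right) + 47396\right) \left(\left(-12\right) \left(-196\right) - \frac{11388}{12386}\right) = \left(\left(24455 + 1534\right) + 47396\right) \left(2352 - \frac{5694}{6193}\right) = \left(25989 + 47396\right) \left(2352 - \frac{5694}{6193}\right) = 73385 \cdot \frac{14560242}{6193} = \frac{1068503359170}{6193}$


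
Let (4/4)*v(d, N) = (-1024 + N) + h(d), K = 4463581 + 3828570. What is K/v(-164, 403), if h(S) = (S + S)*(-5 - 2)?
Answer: 8292151/1675 ≈ 4950.5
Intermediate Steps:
K = 8292151
h(S) = -14*S (h(S) = (2*S)*(-7) = -14*S)
v(d, N) = -1024 + N - 14*d (v(d, N) = (-1024 + N) - 14*d = -1024 + N - 14*d)
K/v(-164, 403) = 8292151/(-1024 + 403 - 14*(-164)) = 8292151/(-1024 + 403 + 2296) = 8292151/1675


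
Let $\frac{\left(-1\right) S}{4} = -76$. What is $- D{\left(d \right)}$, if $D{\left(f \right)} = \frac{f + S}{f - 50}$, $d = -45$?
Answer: $\frac{259}{95} \approx 2.7263$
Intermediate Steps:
$S = 304$ ($S = \left(-4\right) \left(-76\right) = 304$)
$D{\left(f \right)} = \frac{304 + f}{-50 + f}$ ($D{\left(f \right)} = \frac{f + 304}{f - 50} = \frac{304 + f}{-50 + f}$)
$- D{\left(d \right)} = - \frac{304 - 45}{-50 - 45} = - \frac{259}{-95} = - \frac{\left(-1\right) 259}{95} = \left(-1\right) \left(- \frac{259}{95}\right) = \frac{259}{95}$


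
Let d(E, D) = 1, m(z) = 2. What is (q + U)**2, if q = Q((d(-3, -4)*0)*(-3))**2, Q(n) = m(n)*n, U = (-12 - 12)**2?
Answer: 331776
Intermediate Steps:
U = 576 (U = (-24)**2 = 576)
Q(n) = 2*n
q = 0 (q = (2*((1*0)*(-3)))**2 = (2*(0*(-3)))**2 = (2*0)**2 = 0**2 = 0)
(q + U)**2 = (0 + 576)**2 = 576**2 = 331776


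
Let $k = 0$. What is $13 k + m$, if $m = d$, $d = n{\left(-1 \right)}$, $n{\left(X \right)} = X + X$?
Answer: $-2$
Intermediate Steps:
$n{\left(X \right)} = 2 X$
$d = -2$ ($d = 2 \left(-1\right) = -2$)
$m = -2$
$13 k + m = 13 \cdot 0 - 2 = 0 - 2 = -2$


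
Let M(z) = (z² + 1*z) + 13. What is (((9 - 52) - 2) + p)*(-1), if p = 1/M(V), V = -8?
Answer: 3104/69 ≈ 44.985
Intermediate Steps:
M(z) = 13 + z + z² (M(z) = (z² + z) + 13 = (z + z²) + 13 = 13 + z + z²)
p = 1/69 (p = 1/(13 - 8 + (-8)²) = 1/(13 - 8 + 64) = 1/69 ≈ 0.014493)
(((9 - 52) - 2) + p)*(-1) = (((9 - 52) - 2) + 1/69)*(-1) = ((-43 - 2) + 1/69)*(-1) = (-45 + 1/69)*(-1) = -3104/69*(-1) = 3104/69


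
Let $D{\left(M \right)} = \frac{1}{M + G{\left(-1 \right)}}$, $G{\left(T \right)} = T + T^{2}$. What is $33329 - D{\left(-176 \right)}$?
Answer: $\frac{5865905}{176} \approx 33329.0$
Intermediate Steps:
$D{\left(M \right)} = \frac{1}{M}$ ($D{\left(M \right)} = \frac{1}{M - \left(1 - 1\right)} = \frac{1}{M - 0} = \frac{1}{M + 0} = \frac{1}{M}$)
$33329 - D{\left(-176 \right)} = 33329 - \frac{1}{-176} = 33329 - - \frac{1}{176} = 33329 + \frac{1}{176} = \frac{5865905}{176}$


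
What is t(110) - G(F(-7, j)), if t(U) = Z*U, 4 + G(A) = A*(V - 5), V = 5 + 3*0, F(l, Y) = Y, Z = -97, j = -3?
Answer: -10666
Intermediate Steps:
V = 5 (V = 5 + 0 = 5)
G(A) = -4 (G(A) = -4 + A*(5 - 5) = -4 + A*0 = -4 + 0 = -4)
t(U) = -97*U
t(110) - G(F(-7, j)) = -97*110 - 1*(-4) = -10670 + 4 = -10666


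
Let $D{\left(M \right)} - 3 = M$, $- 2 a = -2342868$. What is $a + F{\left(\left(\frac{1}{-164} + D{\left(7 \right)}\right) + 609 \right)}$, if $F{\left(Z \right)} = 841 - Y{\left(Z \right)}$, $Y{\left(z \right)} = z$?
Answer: $\frac{192151585}{164} \approx 1.1717 \cdot 10^{6}$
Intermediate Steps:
$a = 1171434$ ($a = \left(- \frac{1}{2}\right) \left(-2342868\right) = 1171434$)
$D{\left(M \right)} = 3 + M$
$F{\left(Z \right)} = 841 - Z$
$a + F{\left(\left(\frac{1}{-164} + D{\left(7 \right)}\right) + 609 \right)} = 1171434 + \left(841 - \left(\left(\frac{1}{-164} + \left(3 + 7\right)\right) + 609\right)\right) = 1171434 + \left(841 - \left(\left(- \frac{1}{164} + 10\right) + 609\right)\right) = 1171434 + \left(841 - \left(\frac{1639}{164} + 609\right)\right) = 1171434 + \left(841 - \frac{101515}{164}\right) = 1171434 + \frac{36409}{164} = \frac{192151585}{164}$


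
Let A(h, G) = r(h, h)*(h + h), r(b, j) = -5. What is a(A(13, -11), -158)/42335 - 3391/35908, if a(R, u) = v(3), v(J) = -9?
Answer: -143881157/1520165180 ≈ -0.094648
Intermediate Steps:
A(h, G) = -10*h (A(h, G) = -5*(h + h) = -10*h)
a(R, u) = -9
a(A(13, -11), -158)/42335 - 3391/35908 = -9/42335 - 3391/35908 = -143881157/1520165180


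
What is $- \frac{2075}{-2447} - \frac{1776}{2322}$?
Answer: $\frac{78713}{946989} \approx 0.083119$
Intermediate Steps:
$- \frac{2075}{-2447} - \frac{1776}{2322} = \left(-2075\right) \left(- \frac{1}{2447}\right) - \frac{296}{387} = \frac{2075}{2447} - \frac{296}{387} = \frac{78713}{946989}$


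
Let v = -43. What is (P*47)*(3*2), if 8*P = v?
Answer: -6063/4 ≈ -1515.8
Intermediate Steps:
P = -43/8 (P = (⅛)*(-43) = -43/8 ≈ -5.3750)
(P*47)*(3*2) = (-43/8*47)*(3*2) = -2021/8*6 = -6063/4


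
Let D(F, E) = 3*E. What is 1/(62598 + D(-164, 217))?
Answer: 1/63249 ≈ 1.5811e-5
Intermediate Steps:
1/(62598 + D(-164, 217)) = 1/(62598 + 3*217) = 1/(62598 + 651) = 1/63249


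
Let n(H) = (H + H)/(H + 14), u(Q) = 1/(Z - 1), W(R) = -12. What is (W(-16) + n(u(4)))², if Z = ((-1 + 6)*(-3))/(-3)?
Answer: 465124/3249 ≈ 143.16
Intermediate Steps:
Z = 5 (Z = (5*(-3))*(-⅓) = -15*(-⅓) = 5)
u(Q) = ¼ (u(Q) = 1/(5 - 1) = 1/4 = ¼)
n(H) = 2*H/(14 + H) (n(H) = (2*H)/(14 + H) = 2*H/(14 + H))
(W(-16) + n(u(4)))² = (-12 + 2*(¼)/(14 + ¼))² = (-12 + 2*(¼)/(57/4))² = (-12 + 2*(¼)*(4/57))² = (-12 + 2/57)² = (-682/57)² = 465124/3249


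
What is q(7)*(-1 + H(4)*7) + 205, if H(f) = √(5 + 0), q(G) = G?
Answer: 198 + 49*√5 ≈ 307.57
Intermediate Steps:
H(f) = √5
q(7)*(-1 + H(4)*7) + 205 = 7*(-1 + √5*7) + 205 = 7*(-1 + 7*√5) + 205 = (-7 + 49*√5) + 205 = 198 + 49*√5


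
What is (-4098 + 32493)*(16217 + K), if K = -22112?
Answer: -167388525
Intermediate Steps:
(-4098 + 32493)*(16217 + K) = (-4098 + 32493)*(16217 - 22112) = 28395*(-5895) = -167388525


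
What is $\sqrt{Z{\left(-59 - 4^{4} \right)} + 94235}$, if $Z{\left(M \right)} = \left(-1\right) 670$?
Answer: $\sqrt{93565} \approx 305.88$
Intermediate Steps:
$Z{\left(M \right)} = -670$
$\sqrt{Z{\left(-59 - 4^{4} \right)} + 94235} = \sqrt{-670 + 94235} = \sqrt{93565}$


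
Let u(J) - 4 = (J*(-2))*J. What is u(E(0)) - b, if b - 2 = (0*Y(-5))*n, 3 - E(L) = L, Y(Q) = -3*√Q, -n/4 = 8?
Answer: -16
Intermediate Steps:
n = -32 (n = -4*8 = -32)
E(L) = 3 - L
u(J) = 4 - 2*J² (u(J) = 4 + (J*(-2))*J = 4 + (-2*J)*J = 4 - 2*J²)
b = 2 (b = 2 + (0*(-3*I*√5))*(-32) = 2 + 0*(-32) = 2 + 0 = 2)
u(E(0)) - b = (4 - 2*(3 - 1*0)²) - 1*2 = (4 - 2*(3 + 0)²) - 2 = (4 - 2*3²) - 2 = (4 - 2*9) - 2 = (4 - 18) - 2 = -14 - 2 = -16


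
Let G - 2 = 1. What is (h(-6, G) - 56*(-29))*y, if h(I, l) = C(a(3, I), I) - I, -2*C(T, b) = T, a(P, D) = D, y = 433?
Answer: 707089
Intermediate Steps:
G = 3 (G = 2 + 1 = 3)
C(T, b) = -T/2
h(I, l) = -3*I/2 (h(I, l) = -I/2 - I = -3*I/2)
(h(-6, G) - 56*(-29))*y = (-3/2*(-6) - 56*(-29))*433 = (9 + 1624)*433 = 1633*433 = 707089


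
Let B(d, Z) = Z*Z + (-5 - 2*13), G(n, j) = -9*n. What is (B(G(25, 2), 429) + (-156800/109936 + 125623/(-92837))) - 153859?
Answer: 19231038188844/637883027 ≈ 30148.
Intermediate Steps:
B(d, Z) = -31 + Z² (B(d, Z) = Z² + (-5 - 26) = Z² - 31 = -31 + Z²)
(B(G(25, 2), 429) + (-156800/109936 + 125623/(-92837))) - 153859 = ((-31 + 429²) + (-156800/109936 + 125623/(-92837))) - 153859 = ((-31 + 184041) + (-156800*1/109936 + 125623*(-1/92837))) - 153859 = (184010 + (-9800/6871 - 125623/92837)) - 153859 = (184010 - 1772958233/637883027) - 153859 = 117375082840037/637883027 - 153859 = 19231038188844/637883027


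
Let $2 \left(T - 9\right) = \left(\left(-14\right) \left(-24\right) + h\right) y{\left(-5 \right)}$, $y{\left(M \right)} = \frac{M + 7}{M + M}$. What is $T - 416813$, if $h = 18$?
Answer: $- \frac{2084197}{5} \approx -4.1684 \cdot 10^{5}$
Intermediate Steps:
$y{\left(M \right)} = \frac{7 + M}{2 M}$
$T = - \frac{132}{5}$ ($T = 9 + \frac{\left(\left(-14\right) \left(-24\right) + 18\right) \frac{7 - 5}{2 \left(-5\right)}}{2} = 9 + \frac{\left(336 + 18\right) \frac{1}{2} \left(- \frac{1}{5}\right) 2}{2} = 9 + \frac{354 \left(- \frac{1}{5}\right)}{2} = 9 + \frac{1}{2} \left(- \frac{354}{5}\right) = 9 - \frac{177}{5} = - \frac{132}{5} \approx -26.4$)
$T - 416813 = - \frac{132}{5} - 416813 = - \frac{2084197}{5}$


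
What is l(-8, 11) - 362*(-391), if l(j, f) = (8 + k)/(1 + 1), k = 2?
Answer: 141547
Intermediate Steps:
l(j, f) = 5 (l(j, f) = (8 + 2)/(1 + 1) = 10/2 = 10*(½) = 5)
l(-8, 11) - 362*(-391) = 5 - 362*(-391) = 5 + 141542 = 141547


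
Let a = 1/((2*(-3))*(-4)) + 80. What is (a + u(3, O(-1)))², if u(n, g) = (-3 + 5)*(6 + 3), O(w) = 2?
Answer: 5536609/576 ≈ 9612.2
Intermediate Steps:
u(n, g) = 18 (u(n, g) = 2*9 = 18)
a = 1921/24 (a = 1/(-6*(-4)) + 80 = 1/24 + 80 = 1921/24 ≈ 80.042)
(a + u(3, O(-1)))² = (1921/24 + 18)² = (2353/24)² = 5536609/576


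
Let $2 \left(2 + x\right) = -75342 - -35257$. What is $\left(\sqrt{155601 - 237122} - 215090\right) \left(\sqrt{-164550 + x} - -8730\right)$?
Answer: $- \frac{3 \left(5820 + i \sqrt{82042}\right) \left(215090 - i \sqrt{81521}\right)}{2} \approx -1.8779 \cdot 10^{9} - 8.992 \cdot 10^{7} i$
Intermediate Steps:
$x = - \frac{40089}{2}$ ($x = -2 + \frac{-75342 - -35257}{2} = -2 + \frac{-75342 + 35257}{2} = -2 + \frac{1}{2} \left(-40085\right) = -2 - \frac{40085}{2} = - \frac{40089}{2} \approx -20045.0$)
$\left(\sqrt{155601 - 237122} - 215090\right) \left(\sqrt{-164550 + x} - -8730\right) = \left(\sqrt{155601 - 237122} - 215090\right) \left(\sqrt{-164550 - \frac{40089}{2}} - -8730\right) = \left(\sqrt{-81521} - 215090\right) \left(\sqrt{- \frac{369189}{2}} + \left(9060 - 330\right)\right) = \left(i \sqrt{81521} - 215090\right) \left(\frac{3 i \sqrt{82042}}{2} + 8730\right) = \left(-215090 + i \sqrt{81521}\right) \left(8730 + \frac{3 i \sqrt{82042}}{2}\right)$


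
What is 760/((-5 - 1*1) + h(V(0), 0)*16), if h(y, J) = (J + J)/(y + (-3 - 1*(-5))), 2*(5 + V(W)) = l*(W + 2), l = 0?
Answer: -380/3 ≈ -126.67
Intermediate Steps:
V(W) = -5 (V(W) = -5 + (0*(W + 2))/2 = -5 + (0*(2 + W))/2 = -5 + (1/2)*0 = -5 + 0 = -5)
h(y, J) = 2*J/(2 + y) (h(y, J) = (2*J)/(y + (-3 + 5)) = (2*J)/(y + 2) = (2*J)/(2 + y) = 2*J/(2 + y))
760/((-5 - 1*1) + h(V(0), 0)*16) = 760/((-5 - 1*1) + (2*0/(2 - 5))*16) = 760/((-5 - 1) + (2*0/(-3))*16) = 760/(-6 + (2*0*(-1/3))*16) = 760/(-6 + 0*16) = 760/(-6 + 0) = 760/(-6) = 760*(-1/6) = -380/3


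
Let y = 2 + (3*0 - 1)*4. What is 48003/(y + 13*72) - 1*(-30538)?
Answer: 28570495/934 ≈ 30589.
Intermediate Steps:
y = -2 (y = 2 + (0 - 1)*4 = 2 - 1*4 = 2 - 4 = -2)
48003/(y + 13*72) - 1*(-30538) = 48003/(-2 + 13*72) - 1*(-30538) = 48003/(-2 + 936) + 30538 = 48003/934 + 30538 = 28570495/934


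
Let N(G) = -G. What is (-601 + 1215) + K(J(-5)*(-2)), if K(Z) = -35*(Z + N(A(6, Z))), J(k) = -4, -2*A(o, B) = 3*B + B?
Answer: -226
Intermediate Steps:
A(o, B) = -2*B (A(o, B) = -(3*B + B)/2 = -2*B)
K(Z) = -105*Z (K(Z) = -35*(Z - (-2)*Z) = -35*(Z + 2*Z) = -105*Z)
(-601 + 1215) + K(J(-5)*(-2)) = (-601 + 1215) - (-420)*(-2) = 614 - 105*8 = 614 - 840 = -226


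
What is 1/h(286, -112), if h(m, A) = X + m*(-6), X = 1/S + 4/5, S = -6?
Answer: -30/51461 ≈ -0.00058297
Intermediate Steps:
X = 19/30 (X = 1/(-6) + 4/5 = 1*(-⅙) + 4*(⅕) = -⅙ + ⅘ = 19/30 ≈ 0.63333)
h(m, A) = 19/30 - 6*m (h(m, A) = 19/30 + m*(-6) = 19/30 - 6*m)
1/h(286, -112) = 1/(19/30 - 6*286) = 1/(19/30 - 1716) = 1/(-51461/30) = -30/51461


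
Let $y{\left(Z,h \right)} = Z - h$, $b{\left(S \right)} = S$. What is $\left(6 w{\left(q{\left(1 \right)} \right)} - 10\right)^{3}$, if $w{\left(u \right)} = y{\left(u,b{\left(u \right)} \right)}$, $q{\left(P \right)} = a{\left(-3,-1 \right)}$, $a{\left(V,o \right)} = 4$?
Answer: $-1000$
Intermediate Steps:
$q{\left(P \right)} = 4$
$w{\left(u \right)} = 0$ ($w{\left(u \right)} = u - u = 0$)
$\left(6 w{\left(q{\left(1 \right)} \right)} - 10\right)^{3} = \left(6 \cdot 0 - 10\right)^{3} = \left(0 - 10\right)^{3} = \left(-10\right)^{3} = -1000$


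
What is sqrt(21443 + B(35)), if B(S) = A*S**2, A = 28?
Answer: sqrt(55743) ≈ 236.10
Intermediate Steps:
B(S) = 28*S**2
sqrt(21443 + B(35)) = sqrt(21443 + 28*35**2) = sqrt(21443 + 28*1225) = sqrt(21443 + 34300) = sqrt(55743)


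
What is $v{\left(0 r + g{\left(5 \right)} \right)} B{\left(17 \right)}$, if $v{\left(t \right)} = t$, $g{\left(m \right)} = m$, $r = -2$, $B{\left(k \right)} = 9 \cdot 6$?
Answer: $270$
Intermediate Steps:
$B{\left(k \right)} = 54$
$v{\left(0 r + g{\left(5 \right)} \right)} B{\left(17 \right)} = \left(0 \left(-2\right) + 5\right) 54 = \left(0 + 5\right) 54 = 5 \cdot 54 = 270$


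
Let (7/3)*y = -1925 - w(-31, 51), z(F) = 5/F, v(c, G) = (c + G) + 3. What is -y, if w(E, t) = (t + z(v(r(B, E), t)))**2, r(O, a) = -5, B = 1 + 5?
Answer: 32675823/16807 ≈ 1944.2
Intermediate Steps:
B = 6
v(c, G) = 3 + G + c (v(c, G) = (G + c) + 3 = 3 + G + c)
w(E, t) = (t + 5/(-2 + t))**2 (w(E, t) = (t + 5/(3 + t - 5))**2 = (t + 5/(-2 + t))**2)
y = -32675823/16807 (y = 3*(-1925 - (5 + 51*(-2 + 51))**2/(-2 + 51)**2)/7 = 3*(-1925 - (5 + 51*49)**2/49**2)/7 = 3*(-1925 - (5 + 2499)**2/2401)/7 = 3*(-1925 - 2504**2/2401)/7 = 3*(-1925 - 6270016/2401)/7 = (3/7)*(-10891941/2401) = -32675823/16807 ≈ -1944.2)
-y = -1*(-32675823/16807) = 32675823/16807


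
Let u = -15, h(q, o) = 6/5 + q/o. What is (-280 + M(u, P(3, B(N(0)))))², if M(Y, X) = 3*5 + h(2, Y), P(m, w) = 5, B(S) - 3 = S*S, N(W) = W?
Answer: 15673681/225 ≈ 69661.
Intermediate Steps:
h(q, o) = 6/5 + q/o (h(q, o) = 6*(⅕) + q/o = 6/5 + q/o)
B(S) = 3 + S² (B(S) = 3 + S*S = 3 + S²)
M(Y, X) = 81/5 + 2/Y (M(Y, X) = 3*5 + (6/5 + 2/Y) = 15 + (6/5 + 2/Y) = 81/5 + 2/Y)
(-280 + M(u, P(3, B(N(0)))))² = (-280 + (81/5 + 2/(-15)))² = (-280 + (81/5 + 2*(-1/15)))² = (-280 + (81/5 - 2/15))² = (-280 + 241/15)² = (-3959/15)² = 15673681/225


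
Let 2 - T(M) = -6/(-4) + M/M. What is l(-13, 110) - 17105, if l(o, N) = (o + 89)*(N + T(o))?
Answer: -8783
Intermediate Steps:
T(M) = -½ (T(M) = 2 - (-6/(-4) + M/M) = 2 - (-6*(-¼) + 1) = 2 - (3/2 + 1) = 2 - 1*5/2 = 2 - 5/2 = -½)
l(o, N) = (89 + o)*(-½ + N) (l(o, N) = (o + 89)*(N - ½) = (89 + o)*(-½ + N))
l(-13, 110) - 17105 = (-89/2 + 89*110 - ½*(-13) + 110*(-13)) - 17105 = (-89/2 + 9790 + 13/2 - 1430) - 17105 = 8322 - 17105 = -8783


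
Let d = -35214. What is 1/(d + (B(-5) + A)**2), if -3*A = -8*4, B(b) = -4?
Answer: -9/316526 ≈ -2.8434e-5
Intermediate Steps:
A = 32/3 (A = -(-8)*4/3 = -1/3*(-32) = 32/3 ≈ 10.667)
1/(d + (B(-5) + A)**2) = 1/(-35214 + (-4 + 32/3)**2) = 1/(-35214 + (20/3)**2) = 1/(-35214 + 400/9) = 1/(-316526/9) = -9/316526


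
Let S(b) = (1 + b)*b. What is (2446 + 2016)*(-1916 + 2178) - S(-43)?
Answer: 1167238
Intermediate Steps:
S(b) = b*(1 + b)
(2446 + 2016)*(-1916 + 2178) - S(-43) = (2446 + 2016)*(-1916 + 2178) - (-43)*(1 - 43) = 4462*262 - (-43)*(-42) = 1169044 - 1*1806 = 1169044 - 1806 = 1167238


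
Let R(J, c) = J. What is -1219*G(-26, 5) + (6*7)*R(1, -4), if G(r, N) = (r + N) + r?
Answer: 57335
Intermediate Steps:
G(r, N) = N + 2*r (G(r, N) = (N + r) + r = N + 2*r)
-1219*G(-26, 5) + (6*7)*R(1, -4) = -1219*(5 + 2*(-26)) + (6*7)*1 = -1219*(5 - 52) + 42*1 = -1219*(-47) + 42 = 57293 + 42 = 57335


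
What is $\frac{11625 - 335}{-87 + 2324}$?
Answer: $\frac{11290}{2237} \approx 5.0469$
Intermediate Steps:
$\frac{11625 - 335}{-87 + 2324} = \frac{11290}{2237}$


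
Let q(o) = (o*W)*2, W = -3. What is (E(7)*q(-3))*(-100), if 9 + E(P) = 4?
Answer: 9000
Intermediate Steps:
E(P) = -5 (E(P) = -9 + 4 = -5)
q(o) = -6*o (q(o) = (o*(-3))*2 = -3*o*2 = -6*o)
(E(7)*q(-3))*(-100) = -(-30)*(-3)*(-100) = -5*18*(-100) = -90*(-100) = 9000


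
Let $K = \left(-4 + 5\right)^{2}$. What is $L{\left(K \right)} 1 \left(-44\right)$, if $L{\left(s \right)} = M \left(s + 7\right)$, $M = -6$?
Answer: $2112$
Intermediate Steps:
$K = 1$ ($K = 1^{2} = 1$)
$L{\left(s \right)} = -42 - 6 s$ ($L{\left(s \right)} = - 6 \left(s + 7\right) = - 6 \left(7 + s\right) = -42 - 6 s$)
$L{\left(K \right)} 1 \left(-44\right) = \left(-42 - 6\right) 1 \left(-44\right) = \left(-48\right) 1 \left(-44\right) = \left(-48\right) \left(-44\right) = 2112$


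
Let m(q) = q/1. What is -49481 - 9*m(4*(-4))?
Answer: -49337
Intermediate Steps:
m(q) = q (m(q) = q*1 = q)
-49481 - 9*m(4*(-4)) = -49481 - 36*(-4) = -49481 - 9*(-16) = -49481 + 144 = -49337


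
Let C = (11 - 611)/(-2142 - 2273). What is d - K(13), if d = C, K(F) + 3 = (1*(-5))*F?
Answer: 60164/883 ≈ 68.136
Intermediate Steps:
K(F) = -3 - 5*F (K(F) = -3 + (1*(-5))*F = -3 - 5*F)
C = 120/883 (C = -600/(-4415) = -600*(-1/4415) = 120/883 ≈ 0.13590)
d = 120/883 ≈ 0.13590
d - K(13) = 120/883 - (-3 - 5*13) = 120/883 - (-3 - 65) = 120/883 - 1*(-68) = 120/883 + 68 = 60164/883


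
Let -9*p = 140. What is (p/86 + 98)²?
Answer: 1433076736/149769 ≈ 9568.6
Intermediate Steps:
p = -140/9 (p = -⅑*140 = -140/9 ≈ -15.556)
(p/86 + 98)² = (-140/9/86 + 98)² = (-140/9*1/86 + 98)² = (-70/387 + 98)² = (37856/387)² = 1433076736/149769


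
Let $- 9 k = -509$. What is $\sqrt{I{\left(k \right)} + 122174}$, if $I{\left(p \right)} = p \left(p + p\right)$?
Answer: $\frac{4 \sqrt{650891}}{9} \approx 358.57$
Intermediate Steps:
$k = \frac{509}{9}$ ($k = \left(- \frac{1}{9}\right) \left(-509\right) = \frac{509}{9} \approx 56.556$)
$I{\left(p \right)} = 2 p^{2}$ ($I{\left(p \right)} = p 2 p = 2 p^{2}$)
$\sqrt{I{\left(k \right)} + 122174} = \sqrt{2 \left(\frac{509}{9}\right)^{2} + 122174} = \sqrt{2 \cdot \frac{259081}{81} + 122174} = \sqrt{\frac{518162}{81} + 122174} = \sqrt{\frac{10414256}{81}} = \frac{4 \sqrt{650891}}{9}$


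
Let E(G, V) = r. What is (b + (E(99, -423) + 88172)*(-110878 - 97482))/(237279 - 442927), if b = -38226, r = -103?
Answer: 9175047533/102824 ≈ 89231.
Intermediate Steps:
E(G, V) = -103
(b + (E(99, -423) + 88172)*(-110878 - 97482))/(237279 - 442927) = (-38226 + (-103 + 88172)*(-110878 - 97482))/(237279 - 442927) = (-38226 + 88069*(-208360))/(-205648) = (-38226 - 18350056840)*(-1/205648) = -18350095066*(-1/205648) = 9175047533/102824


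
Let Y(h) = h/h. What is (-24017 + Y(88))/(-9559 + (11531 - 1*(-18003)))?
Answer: -24016/19975 ≈ -1.2023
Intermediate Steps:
Y(h) = 1
(-24017 + Y(88))/(-9559 + (11531 - 1*(-18003))) = (-24017 + 1)/(-9559 + (11531 - 1*(-18003))) = -24016/(-9559 + (11531 + 18003)) = -24016/(-9559 + 29534) = -24016/19975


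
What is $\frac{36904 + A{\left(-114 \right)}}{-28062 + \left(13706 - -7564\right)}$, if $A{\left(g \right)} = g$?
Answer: $- \frac{65}{12} \approx -5.4167$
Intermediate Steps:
$\frac{36904 + A{\left(-114 \right)}}{-28062 + \left(13706 - -7564\right)} = \frac{36904 - 114}{-28062 + \left(13706 - -7564\right)} = \frac{36790}{-28062 + \left(13706 + 7564\right)} = \frac{36790}{-28062 + 21270} = \frac{36790}{-6792} = 36790 \left(- \frac{1}{6792}\right) = - \frac{65}{12}$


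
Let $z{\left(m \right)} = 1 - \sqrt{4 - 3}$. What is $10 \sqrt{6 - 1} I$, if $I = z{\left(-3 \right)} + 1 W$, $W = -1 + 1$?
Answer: $0$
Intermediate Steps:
$W = 0$
$z{\left(m \right)} = 0$ ($z{\left(m \right)} = 1 - \sqrt{1} = 1 - 1 = 0$)
$I = 0$ ($I = 0 + 1 \cdot 0 = 0 + 0 = 0$)
$10 \sqrt{6 - 1} I = 10 \sqrt{6 - 1} \cdot 0 = 10 \sqrt{5} \cdot 0 = 0$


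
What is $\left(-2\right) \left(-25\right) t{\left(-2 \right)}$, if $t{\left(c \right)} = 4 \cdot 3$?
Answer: $600$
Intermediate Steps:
$t{\left(c \right)} = 12$
$\left(-2\right) \left(-25\right) t{\left(-2 \right)} = \left(-2\right) \left(-25\right) 12 = 50 \cdot 12 = 600$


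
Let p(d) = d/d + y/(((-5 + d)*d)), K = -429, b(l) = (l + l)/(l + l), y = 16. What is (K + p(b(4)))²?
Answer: 186624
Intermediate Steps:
b(l) = 1 (b(l) = (2*l)/((2*l)) = (2*l)*(1/(2*l)) = 1)
p(d) = 1 + 16/(d*(-5 + d)) (p(d) = d/d + 16/(((-5 + d)*d)) = 1 + 16/((d*(-5 + d))) = 1 + 16*(1/(d*(-5 + d))) = 1 + 16/(d*(-5 + d)))
(K + p(b(4)))² = (-429 + (16 + 1² - 5*1)/(1*(-5 + 1)))² = (-429 + 1*(16 + 1 - 5)/(-4))² = (-429 + 1*(-¼)*12)² = (-429 - 3)² = (-432)² = 186624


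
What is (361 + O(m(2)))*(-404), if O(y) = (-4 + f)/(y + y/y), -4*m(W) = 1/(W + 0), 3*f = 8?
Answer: -3049796/21 ≈ -1.4523e+5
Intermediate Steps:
f = 8/3 (f = (⅓)*8 = 8/3 ≈ 2.6667)
m(W) = -1/(4*W) (m(W) = -1/(4*(W + 0)) = -1/(4*W))
O(y) = -4/(3*(1 + y)) (O(y) = (-4 + 8/3)/(y + y/y) = -4/(3*(y + 1)) = -4/(3*(1 + y)))
(361 + O(m(2)))*(-404) = (361 - 4/(3 + 3*(-¼/2)))*(-404) = (361 - 4/(3 + 3*(-¼*½)))*(-404) = (361 - 4/(3 + 3*(-⅛)))*(-404) = (361 - 4/(3 - 3/8))*(-404) = (361 - 4/21/8)*(-404) = (361 - 4*8/21)*(-404) = (361 - 32/21)*(-404) = (7549/21)*(-404) = -3049796/21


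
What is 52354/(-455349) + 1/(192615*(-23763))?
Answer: -79876676740693/694727524316835 ≈ -0.11498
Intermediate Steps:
52354/(-455349) + 1/(192615*(-23763)) = 52354*(-1/455349) + (1/192615)*(-1/23763) = -52354/455349 - 1/4577110245 = -79876676740693/694727524316835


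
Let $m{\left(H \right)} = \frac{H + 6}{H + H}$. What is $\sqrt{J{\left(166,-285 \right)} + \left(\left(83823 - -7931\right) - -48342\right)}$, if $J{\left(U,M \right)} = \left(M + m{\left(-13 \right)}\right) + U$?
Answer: $\frac{\sqrt{94624634}}{26} \approx 374.14$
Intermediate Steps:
$m{\left(H \right)} = \frac{6 + H}{2 H}$
$J{\left(U,M \right)} = \frac{7}{26} + M + U$ ($J{\left(U,M \right)} = \left(M + \frac{6 - 13}{2 \left(-13\right)}\right) + U = \left(M + \frac{1}{2} \left(- \frac{1}{13}\right) \left(-7\right)\right) + U = \left(M + \frac{7}{26}\right) + U = \left(\frac{7}{26} + M\right) + U = \frac{7}{26} + M + U$)
$\sqrt{J{\left(166,-285 \right)} + \left(\left(83823 - -7931\right) - -48342\right)} = \sqrt{\left(\frac{7}{26} - 285 + 166\right) + \left(\left(83823 - -7931\right) - -48342\right)} = \sqrt{- \frac{3087}{26} + \left(\left(83823 + 7931\right) + 48342\right)} = \sqrt{- \frac{3087}{26} + \left(91754 + 48342\right)} = \sqrt{- \frac{3087}{26} + 140096} = \sqrt{\frac{3639409}{26}} = \frac{\sqrt{94624634}}{26}$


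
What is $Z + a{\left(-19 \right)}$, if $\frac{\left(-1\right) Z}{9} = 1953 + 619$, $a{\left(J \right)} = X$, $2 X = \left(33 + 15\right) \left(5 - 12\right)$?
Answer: $-23316$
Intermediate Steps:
$X = -168$ ($X = \frac{\left(33 + 15\right) \left(5 - 12\right)}{2} = \frac{48 \left(-7\right)}{2} = \frac{1}{2} \left(-336\right) = -168$)
$a{\left(J \right)} = -168$
$Z = -23148$ ($Z = - 9 \left(1953 + 619\right) = \left(-9\right) 2572 = -23148$)
$Z + a{\left(-19 \right)} = -23148 - 168 = -23316$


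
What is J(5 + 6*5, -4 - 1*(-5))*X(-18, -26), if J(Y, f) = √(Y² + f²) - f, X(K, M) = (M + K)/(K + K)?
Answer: -11/9 + 11*√1226/9 ≈ 41.573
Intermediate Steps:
X(K, M) = (K + M)/(2*K) (X(K, M) = (K + M)/((2*K)) = (K + M)*(1/(2*K)) = (K + M)/(2*K))
J(5 + 6*5, -4 - 1*(-5))*X(-18, -26) = (√((5 + 6*5)² + (-4 - 1*(-5))²) - (-4 - 1*(-5)))*((½)*(-18 - 26)/(-18)) = (√((5 + 30)² + (-4 + 5)²) - (-4 + 5))*((½)*(-1/18)*(-44)) = (√(35² + 1²) - 1*1)*(11/9) = (√(1225 + 1) - 1)*(11/9) = (√1226 - 1)*(11/9) = (-1 + √1226)*(11/9) = -11/9 + 11*√1226/9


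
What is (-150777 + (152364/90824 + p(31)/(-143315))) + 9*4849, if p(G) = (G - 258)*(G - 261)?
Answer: -69725619442327/650822078 ≈ -1.0713e+5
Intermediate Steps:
p(G) = (-261 + G)*(-258 + G) (p(G) = (-258 + G)*(-261 + G) = (-261 + G)*(-258 + G))
(-150777 + (152364/90824 + p(31)/(-143315))) + 9*4849 = (-150777 + (152364/90824 + (67338 + 31² - 519*31)/(-143315))) + 9*4849 = (-150777 + (152364*(1/90824) + (67338 + 961 - 16089)*(-1/143315))) + 43641 = (-150777 + (38091/22706 + 52210*(-1/143315))) + 43641 = (-150777 + (38091/22706 - 10442/28663)) + 43641 = (-150777 + 854706281/650822078) + 43641 = -98128145748325/650822078 + 43641 = -69725619442327/650822078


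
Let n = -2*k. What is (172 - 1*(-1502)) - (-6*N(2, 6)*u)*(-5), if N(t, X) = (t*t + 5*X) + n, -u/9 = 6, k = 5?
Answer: 40554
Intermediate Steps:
u = -54 (u = -9*6 = -54)
n = -10 (n = -2*5 = -10)
N(t, X) = -10 + t² + 5*X (N(t, X) = (t*t + 5*X) - 10 = (t² + 5*X) - 10 = -10 + t² + 5*X)
(172 - 1*(-1502)) - (-6*N(2, 6)*u)*(-5) = (172 - 1*(-1502)) - (-6*(-10 + 2² + 5*6)*(-54))*(-5) = (172 + 1502) - (-6*(-10 + 4 + 30)*(-54))*(-5) = 1674 - (-144*(-54))*(-5) = 1674 - (-6*(-1296))*(-5) = 1674 - 7776*(-5) = 1674 - 1*(-38880) = 1674 + 38880 = 40554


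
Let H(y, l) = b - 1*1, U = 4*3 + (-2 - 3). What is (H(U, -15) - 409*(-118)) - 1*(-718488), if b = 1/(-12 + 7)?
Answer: 3833744/5 ≈ 7.6675e+5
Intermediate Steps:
U = 7 (U = 12 - 5 = 7)
b = -⅕ (b = 1/(-5) = -⅕ ≈ -0.20000)
H(y, l) = -6/5 (H(y, l) = -⅕ - 1*1 = -⅕ - 1 = -6/5)
(H(U, -15) - 409*(-118)) - 1*(-718488) = (-6/5 - 409*(-118)) - 1*(-718488) = (-6/5 + 48262) + 718488 = 241304/5 + 718488 = 3833744/5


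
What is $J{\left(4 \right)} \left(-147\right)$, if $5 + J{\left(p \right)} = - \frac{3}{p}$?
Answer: $\frac{3381}{4} \approx 845.25$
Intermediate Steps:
$J{\left(p \right)} = -5 - \frac{3}{p}$
$J{\left(4 \right)} \left(-147\right) = \left(-5 - \frac{3}{4}\right) \left(-147\right) = \left(- \frac{23}{4}\right) \left(-147\right) = \frac{3381}{4}$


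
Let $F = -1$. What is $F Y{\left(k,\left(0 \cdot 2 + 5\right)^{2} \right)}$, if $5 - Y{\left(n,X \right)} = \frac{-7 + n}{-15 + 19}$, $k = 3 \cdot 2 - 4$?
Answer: $- \frac{25}{4} \approx -6.25$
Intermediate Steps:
$k = 2$ ($k = 6 - 4 = 2$)
$Y{\left(n,X \right)} = \frac{27}{4} - \frac{n}{4}$ ($Y{\left(n,X \right)} = 5 - \frac{-7 + n}{-15 + 19} = 5 - \frac{-7 + n}{4} = 5 - \left(-7 + n\right) \frac{1}{4} = 5 - \left(- \frac{7}{4} + \frac{n}{4}\right) = \frac{27}{4} - \frac{n}{4}$)
$F Y{\left(k,\left(0 \cdot 2 + 5\right)^{2} \right)} = - (\frac{27}{4} - \frac{1}{2}) = \left(-1\right) \frac{25}{4} = - \frac{25}{4}$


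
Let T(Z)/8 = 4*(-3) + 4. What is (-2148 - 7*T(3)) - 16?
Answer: -1716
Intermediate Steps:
T(Z) = -64 (T(Z) = 8*(4*(-3) + 4) = 8*(-12 + 4) = 8*(-8) = -64)
(-2148 - 7*T(3)) - 16 = (-2148 - 7*(-64)) - 16 = (-2148 + 448) - 16 = -1700 - 16 = -1716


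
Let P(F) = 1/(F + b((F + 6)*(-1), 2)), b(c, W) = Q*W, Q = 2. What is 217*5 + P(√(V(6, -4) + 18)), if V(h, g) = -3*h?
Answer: 4341/4 ≈ 1085.3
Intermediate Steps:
b(c, W) = 2*W
P(F) = 1/(4 + F) (P(F) = 1/(F + 2*2) = 1/(F + 4) = 1/(4 + F))
217*5 + P(√(V(6, -4) + 18)) = 217*5 + 1/(4 + √(-3*6 + 18)) = 1085 + 1/(4 + √(-18 + 18)) = 1085 + 1/(4 + √0) = 1085 + 1/(4 + 0) = 1085 + 1/4 = 1085 + ¼ = 4341/4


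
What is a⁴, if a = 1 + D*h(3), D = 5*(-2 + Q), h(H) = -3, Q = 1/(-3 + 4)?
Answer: 65536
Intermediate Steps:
Q = 1 (Q = 1/1 = 1)
D = -5 (D = 5*(-2 + 1) = 5*(-1) = -5)
a = 16 (a = 1 - 5*(-3) = 1 + 15 = 16)
a⁴ = 16⁴ = 65536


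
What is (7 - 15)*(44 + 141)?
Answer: -1480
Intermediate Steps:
(7 - 15)*(44 + 141) = -8*185 = -1480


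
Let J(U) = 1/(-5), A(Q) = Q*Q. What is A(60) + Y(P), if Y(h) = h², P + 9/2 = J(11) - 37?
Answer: 533889/100 ≈ 5338.9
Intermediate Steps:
A(Q) = Q²
J(U) = -⅕
P = -417/10 (P = -9/2 + (-⅕ - 37) = -9/2 - 186/5 = -417/10 ≈ -41.700)
A(60) + Y(P) = 60² + (-417/10)² = 3600 + 173889/100 = 533889/100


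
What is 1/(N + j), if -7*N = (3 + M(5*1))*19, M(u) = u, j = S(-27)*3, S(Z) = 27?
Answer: 7/415 ≈ 0.016867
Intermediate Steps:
j = 81 (j = 27*3 = 81)
N = -152/7 (N = -(3 + 5*1)*19/7 = -(3 + 5)*19/7 = -8*19/7 = -⅐*152 = -152/7 ≈ -21.714)
1/(N + j) = 1/(-152/7 + 81) = 1/(415/7) = 7/415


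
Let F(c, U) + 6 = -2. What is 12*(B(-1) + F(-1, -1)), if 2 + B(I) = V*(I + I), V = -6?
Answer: 24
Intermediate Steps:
B(I) = -2 - 12*I (B(I) = -2 - 6*(I + I) = -2 - 12*I)
F(c, U) = -8 (F(c, U) = -6 - 2 = -8)
12*(B(-1) + F(-1, -1)) = 12*((-2 - 12*(-1)) - 8) = 12*((-2 + 12) - 8) = 12*(10 - 8) = 12*2 = 24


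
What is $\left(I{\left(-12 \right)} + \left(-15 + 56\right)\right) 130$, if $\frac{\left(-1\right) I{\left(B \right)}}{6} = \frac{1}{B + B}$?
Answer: $\frac{10725}{2} \approx 5362.5$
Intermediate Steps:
$I{\left(B \right)} = - \frac{3}{B}$ ($I{\left(B \right)} = - \frac{6}{B + B} = - \frac{6}{2 B} = - 6 \frac{1}{2 B} = - \frac{3}{B}$)
$\left(I{\left(-12 \right)} + \left(-15 + 56\right)\right) 130 = \left(- \frac{3}{-12} + \left(-15 + 56\right)\right) 130 = \left(\left(-3\right) \left(- \frac{1}{12}\right) + 41\right) 130 = \left(\frac{1}{4} + 41\right) 130 = \frac{165}{4} \cdot 130 = \frac{10725}{2}$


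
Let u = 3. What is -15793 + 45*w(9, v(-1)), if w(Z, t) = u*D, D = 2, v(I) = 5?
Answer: -15523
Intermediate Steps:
w(Z, t) = 6 (w(Z, t) = 3*2 = 6)
-15793 + 45*w(9, v(-1)) = -15793 + 45*6 = -15793 + 270 = -15523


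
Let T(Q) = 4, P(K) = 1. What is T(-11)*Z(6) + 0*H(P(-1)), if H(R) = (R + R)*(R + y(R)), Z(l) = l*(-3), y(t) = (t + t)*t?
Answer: -72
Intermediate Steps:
y(t) = 2*t² (y(t) = (2*t)*t = 2*t²)
Z(l) = -3*l
H(R) = 2*R*(R + 2*R²) (H(R) = (R + R)*(R + 2*R²) = (2*R)*(R + 2*R²) = 2*R*(R + 2*R²))
T(-11)*Z(6) + 0*H(P(-1)) = 4*(-3*6) + 0*(1²*(2 + 4*1)) = 4*(-18) + 0*(1*(2 + 4)) = -72 + 0*(1*6) = -72 + 0*6 = -72 + 0 = -72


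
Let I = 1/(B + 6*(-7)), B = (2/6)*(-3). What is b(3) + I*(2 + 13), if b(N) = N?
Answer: 114/43 ≈ 2.6512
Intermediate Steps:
B = -1 (B = ((⅙)*2)*(-3) = (⅓)*(-3) = -1)
I = -1/43 (I = 1/(-1 + 6*(-7)) = 1/(-1 - 42) = 1/(-43) = -1/43 ≈ -0.023256)
b(3) + I*(2 + 13) = 3 - (2 + 13)/43 = 3 - 1/43*15 = 3 - 15/43 = 114/43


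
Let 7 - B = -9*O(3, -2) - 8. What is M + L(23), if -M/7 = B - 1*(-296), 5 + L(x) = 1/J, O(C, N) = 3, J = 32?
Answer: -75871/32 ≈ -2371.0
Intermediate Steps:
B = 42 (B = 7 - (-9*3 - 8) = 7 - (-27 - 8) = 7 - 1*(-35) = 7 + 35 = 42)
L(x) = -159/32 (L(x) = -5 + 1/32 = -159/32)
M = -2366 (M = -7*(42 - 1*(-296)) = -7*(42 + 296) = -7*338 = -2366)
M + L(23) = -2366 - 159/32 = -75871/32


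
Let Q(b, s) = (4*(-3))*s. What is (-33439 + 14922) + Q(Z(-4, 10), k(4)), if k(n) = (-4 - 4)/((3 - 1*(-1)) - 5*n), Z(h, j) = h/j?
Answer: -18523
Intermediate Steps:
k(n) = -8/(4 - 5*n) (k(n) = -8/((3 + 1) - 5*n) = -8/(4 - 5*n))
Q(b, s) = -12*s
(-33439 + 14922) + Q(Z(-4, 10), k(4)) = (-33439 + 14922) - 96/(-4 + 5*4) = -18517 - 96/(-4 + 20) = -18517 - 96/16 = -18517 - 12*½ = -18517 - 6 = -18523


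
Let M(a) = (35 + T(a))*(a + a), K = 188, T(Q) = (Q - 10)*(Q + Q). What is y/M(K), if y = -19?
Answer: -19/25178088 ≈ -7.5462e-7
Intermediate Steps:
T(Q) = 2*Q*(-10 + Q) (T(Q) = (-10 + Q)*(2*Q) = 2*Q*(-10 + Q))
M(a) = 2*a*(35 + 2*a*(-10 + a)) (M(a) = (35 + 2*a*(-10 + a))*(a + a) = (35 + 2*a*(-10 + a))*(2*a) = 2*a*(35 + 2*a*(-10 + a)))
y/M(K) = -19*1/(376*(35 + 2*188*(-10 + 188))) = -19*1/(376*(35 + 2*188*178)) = -19*1/(376*(35 + 66928)) = -19/(2*188*66963) = -19/25178088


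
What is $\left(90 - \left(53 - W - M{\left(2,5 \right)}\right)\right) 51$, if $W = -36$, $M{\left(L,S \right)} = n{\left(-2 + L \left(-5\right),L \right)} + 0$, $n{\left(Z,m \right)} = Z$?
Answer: $-561$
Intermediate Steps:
$M{\left(L,S \right)} = -2 - 5 L$ ($M{\left(L,S \right)} = \left(-2 + L \left(-5\right)\right) + 0 = \left(-2 - 5 L\right) + 0 = -2 - 5 L$)
$\left(90 - \left(53 - W - M{\left(2,5 \right)}\right)\right) 51 = \left(90 - 101\right) 51 = \left(-11\right) 51 = -561$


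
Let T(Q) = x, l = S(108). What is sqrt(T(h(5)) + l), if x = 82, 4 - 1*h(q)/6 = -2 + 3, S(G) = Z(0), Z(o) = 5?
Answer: sqrt(87) ≈ 9.3274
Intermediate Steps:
S(G) = 5
l = 5
h(q) = 18 (h(q) = 24 - 6*(-2 + 3) = 24 - 6*1 = 24 - 6 = 18)
T(Q) = 82
sqrt(T(h(5)) + l) = sqrt(82 + 5) = sqrt(87)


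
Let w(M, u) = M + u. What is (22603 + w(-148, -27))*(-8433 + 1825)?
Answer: -148204224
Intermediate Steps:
(22603 + w(-148, -27))*(-8433 + 1825) = (22603 + (-148 - 27))*(-8433 + 1825) = (22603 - 175)*(-6608) = 22428*(-6608) = -148204224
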